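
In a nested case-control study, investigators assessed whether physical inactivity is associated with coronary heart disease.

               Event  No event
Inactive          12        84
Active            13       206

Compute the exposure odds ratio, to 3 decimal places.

2.264

Cells: a = 12, b = 84, c = 13, d = 206.
OR = (a·d)/(b·c) = (12 × 206) / (84 × 13) = 2472 / 1092 = 2.26374
The odds of coronary heart disease are about 2.26 times as high in the inactive group.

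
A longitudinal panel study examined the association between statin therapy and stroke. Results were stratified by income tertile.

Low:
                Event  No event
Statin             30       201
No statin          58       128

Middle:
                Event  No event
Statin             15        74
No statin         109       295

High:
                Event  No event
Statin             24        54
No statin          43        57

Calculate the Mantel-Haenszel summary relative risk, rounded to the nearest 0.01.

RR_MH = Σ(aᵢ·n₀ᵢ/nᵢ) / Σ(cᵢ·n₁ᵢ/nᵢ), with n₁ᵢ = aᵢ+bᵢ (exposed), n₀ᵢ = cᵢ+dᵢ (unexposed), nᵢ = n₁ᵢ+n₀ᵢ.
Stratum 1 (Low): n₁ = 231, n₀ = 186, n = 417; a·n₀/n = 30·186/417 = 13.3813; c·n₁/n = 58·231/417 = 32.1295
Stratum 2 (Middle): n₁ = 89, n₀ = 404, n = 493; a·n₀/n = 15·404/493 = 12.2921; c·n₁/n = 109·89/493 = 19.6775
Stratum 3 (High): n₁ = 78, n₀ = 100, n = 178; a·n₀/n = 24·100/178 = 13.4831; c·n₁/n = 43·78/178 = 18.8427
RR_MH = (13.3813 + 12.2921 + 13.4831) / (32.1295 + 19.6775 + 18.8427) = 39.1565 / 70.6497 = 0.55424

0.55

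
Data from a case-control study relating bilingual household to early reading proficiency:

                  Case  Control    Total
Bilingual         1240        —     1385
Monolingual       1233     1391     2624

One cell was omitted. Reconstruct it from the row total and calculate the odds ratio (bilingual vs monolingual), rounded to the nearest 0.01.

9.65

The missing cell is in the exposed row: 1385 − 1240 = 145.
So a = 1240, b = 145, c = 1233, d = 1391.
OR = (a·d)/(b·c) = (1240 × 1391) / (145 × 1233) = 1724840 / 178785 = 9.64757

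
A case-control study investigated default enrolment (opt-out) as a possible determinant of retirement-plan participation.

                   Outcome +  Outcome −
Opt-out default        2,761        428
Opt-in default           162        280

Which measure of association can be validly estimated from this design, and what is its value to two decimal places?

11.15

Cells: a = 2761, b = 428, c = 162, d = 280.
This is a case-control study: participants were sampled on outcome status, so risks in the source population cannot be estimated directly — relative risk is not valid here. The odds ratio is the appropriate measure.
OR = (a·d)/(b·c) = (2761 × 280) / (428 × 162) = 773080 / 69336 = 11.14976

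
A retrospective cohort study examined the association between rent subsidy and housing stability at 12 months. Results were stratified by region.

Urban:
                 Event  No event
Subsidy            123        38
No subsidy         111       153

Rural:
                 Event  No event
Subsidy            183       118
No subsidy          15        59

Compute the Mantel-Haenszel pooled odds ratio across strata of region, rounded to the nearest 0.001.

OR_MH = Σ(aᵢdᵢ/nᵢ) / Σ(bᵢcᵢ/nᵢ), where nᵢ is the stratum total.
Stratum 1 (Urban): n = 425; a·d/n = 123·153/425 = 44.2800; b·c/n = 38·111/425 = 9.9247
Stratum 2 (Rural): n = 375; a·d/n = 183·59/375 = 28.7920; b·c/n = 118·15/375 = 4.7200
OR_MH = (44.2800 + 28.7920) / (9.9247 + 4.7200) = 73.0720 / 14.6447 = 4.98965

4.990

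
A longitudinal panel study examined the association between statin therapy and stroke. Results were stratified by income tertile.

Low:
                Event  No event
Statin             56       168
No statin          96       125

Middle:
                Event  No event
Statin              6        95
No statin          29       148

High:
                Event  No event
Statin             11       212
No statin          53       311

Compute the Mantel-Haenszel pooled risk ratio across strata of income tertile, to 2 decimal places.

RR_MH = Σ(aᵢ·n₀ᵢ/nᵢ) / Σ(cᵢ·n₁ᵢ/nᵢ), with n₁ᵢ = aᵢ+bᵢ (exposed), n₀ᵢ = cᵢ+dᵢ (unexposed), nᵢ = n₁ᵢ+n₀ᵢ.
Stratum 1 (Low): n₁ = 224, n₀ = 221, n = 445; a·n₀/n = 56·221/445 = 27.8112; c·n₁/n = 96·224/445 = 48.3236
Stratum 2 (Middle): n₁ = 101, n₀ = 177, n = 278; a·n₀/n = 6·177/278 = 3.8201; c·n₁/n = 29·101/278 = 10.5360
Stratum 3 (High): n₁ = 223, n₀ = 364, n = 587; a·n₀/n = 11·364/587 = 6.8211; c·n₁/n = 53·223/587 = 20.1346
RR_MH = (27.8112 + 3.8201 + 6.8211) / (48.3236 + 10.5360 + 20.1346) = 38.4525 / 78.9941 = 0.48678

0.49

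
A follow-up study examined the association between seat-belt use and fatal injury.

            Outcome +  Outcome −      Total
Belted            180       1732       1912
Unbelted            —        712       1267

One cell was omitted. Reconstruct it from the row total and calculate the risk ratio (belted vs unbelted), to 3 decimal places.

0.215

The missing cell is in the unexposed row: 1267 − 712 = 555.
So a = 180, b = 1732, c = 555, d = 712.
RR = [a/(a+b)] / [c/(c+d)] = (180/1912) / (555/1267) = 0.09414/0.43804 = 0.21492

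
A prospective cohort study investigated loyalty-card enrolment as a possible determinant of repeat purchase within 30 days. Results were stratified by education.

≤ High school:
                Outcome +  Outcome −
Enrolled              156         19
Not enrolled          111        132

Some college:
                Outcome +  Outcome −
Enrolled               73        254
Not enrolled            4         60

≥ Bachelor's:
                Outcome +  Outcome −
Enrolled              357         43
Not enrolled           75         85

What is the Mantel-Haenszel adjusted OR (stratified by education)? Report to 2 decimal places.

OR_MH = Σ(aᵢdᵢ/nᵢ) / Σ(bᵢcᵢ/nᵢ), where nᵢ is the stratum total.
Stratum 1 (≤ High school): n = 418; a·d/n = 156·132/418 = 49.2632; b·c/n = 19·111/418 = 5.0455
Stratum 2 (Some college): n = 391; a·d/n = 73·60/391 = 11.2020; b·c/n = 254·4/391 = 2.5985
Stratum 3 (≥ Bachelor's): n = 560; a·d/n = 357·85/560 = 54.1875; b·c/n = 43·75/560 = 5.7589
OR_MH = (49.2632 + 11.2020 + 54.1875) / (5.0455 + 2.5985 + 5.7589) = 114.6527 / 13.4028 = 8.55435

8.55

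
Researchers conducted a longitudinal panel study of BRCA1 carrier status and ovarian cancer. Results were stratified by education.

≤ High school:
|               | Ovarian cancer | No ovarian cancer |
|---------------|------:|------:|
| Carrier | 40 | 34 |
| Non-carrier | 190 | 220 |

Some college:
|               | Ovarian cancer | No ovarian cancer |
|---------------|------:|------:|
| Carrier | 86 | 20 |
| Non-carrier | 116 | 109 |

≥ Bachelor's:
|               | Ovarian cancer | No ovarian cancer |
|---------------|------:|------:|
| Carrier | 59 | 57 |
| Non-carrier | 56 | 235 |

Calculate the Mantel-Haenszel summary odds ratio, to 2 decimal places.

OR_MH = Σ(aᵢdᵢ/nᵢ) / Σ(bᵢcᵢ/nᵢ), where nᵢ is the stratum total.
Stratum 1 (≤ High school): n = 484; a·d/n = 40·220/484 = 18.1818; b·c/n = 34·190/484 = 13.3471
Stratum 2 (Some college): n = 331; a·d/n = 86·109/331 = 28.3202; b·c/n = 20·116/331 = 7.0091
Stratum 3 (≥ Bachelor's): n = 407; a·d/n = 59·235/407 = 34.0663; b·c/n = 57·56/407 = 7.8428
OR_MH = (18.1818 + 28.3202 + 34.0663) / (13.3471 + 7.0091 + 7.8428) = 80.5684 / 28.1989 = 2.85714

2.86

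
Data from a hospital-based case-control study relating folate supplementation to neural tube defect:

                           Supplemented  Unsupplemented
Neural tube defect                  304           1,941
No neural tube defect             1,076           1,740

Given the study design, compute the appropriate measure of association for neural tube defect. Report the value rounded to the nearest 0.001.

Reading the table with exposure as columns: a = 304 (Supplemented, case), b = 1076 (Supplemented, non-case), c = 1941 (Unsupplemented, case), d = 1740.
This is a hospital-based case-control study: participants were sampled on outcome status, so risks in the source population cannot be estimated directly — relative risk is not valid here. The odds ratio is the appropriate measure.
OR = (a·d)/(b·c) = (304 × 1740) / (1076 × 1941) = 528960 / 2088516 = 0.25327

0.253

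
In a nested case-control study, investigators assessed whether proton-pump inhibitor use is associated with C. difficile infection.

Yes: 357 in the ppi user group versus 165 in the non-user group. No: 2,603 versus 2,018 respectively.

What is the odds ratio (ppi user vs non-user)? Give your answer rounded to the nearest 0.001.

From the description: a = 357, b = 2603, c = 165, d = 2018.
OR = (a·d)/(b·c) = (357 × 2018) / (2603 × 165) = 720426 / 429495 = 1.67738
The odds of C. difficile infection are about 1.68 times as high in the ppi user group.

1.677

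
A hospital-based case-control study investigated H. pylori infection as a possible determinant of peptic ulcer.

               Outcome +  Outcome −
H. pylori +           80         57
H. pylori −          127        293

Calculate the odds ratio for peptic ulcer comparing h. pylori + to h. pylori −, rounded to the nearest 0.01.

Cells: a = 80, b = 57, c = 127, d = 293.
OR = (a·d)/(b·c) = (80 × 293) / (57 × 127) = 23440 / 7239 = 3.23802
The odds of peptic ulcer are about 3.24 times as high in the h. pylori + group.

3.24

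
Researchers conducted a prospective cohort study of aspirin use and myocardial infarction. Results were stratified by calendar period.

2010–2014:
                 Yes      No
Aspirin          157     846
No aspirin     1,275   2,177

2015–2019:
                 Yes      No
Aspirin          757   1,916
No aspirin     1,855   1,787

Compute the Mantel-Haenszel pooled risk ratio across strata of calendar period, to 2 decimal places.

0.52

RR_MH = Σ(aᵢ·n₀ᵢ/nᵢ) / Σ(cᵢ·n₁ᵢ/nᵢ), with n₁ᵢ = aᵢ+bᵢ (exposed), n₀ᵢ = cᵢ+dᵢ (unexposed), nᵢ = n₁ᵢ+n₀ᵢ.
Stratum 1 (2010–2014): n₁ = 1003, n₀ = 3452, n = 4455; a·n₀/n = 157·3452/4455 = 121.6530; c·n₁/n = 1275·1003/4455 = 287.0539
Stratum 2 (2015–2019): n₁ = 2673, n₀ = 3642, n = 6315; a·n₀/n = 757·3642/6315 = 436.5786; c·n₁/n = 1855·2673/6315 = 785.1805
RR_MH = (121.6530 + 436.5786) / (287.0539 + 785.1805) = 558.2316 / 1072.2344 = 0.52062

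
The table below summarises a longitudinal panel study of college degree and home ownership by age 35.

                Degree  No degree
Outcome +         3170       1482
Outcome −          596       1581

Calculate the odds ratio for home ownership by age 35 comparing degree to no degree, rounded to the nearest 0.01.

5.67

Reading the table with exposure as columns: a = 3170 (Degree, case), b = 596 (Degree, non-case), c = 1482 (No degree, case), d = 1581.
OR = (a·d)/(b·c) = (3170 × 1581) / (596 × 1482) = 5011770 / 883272 = 5.67410
The odds of home ownership by age 35 are about 5.67 times as high in the degree group.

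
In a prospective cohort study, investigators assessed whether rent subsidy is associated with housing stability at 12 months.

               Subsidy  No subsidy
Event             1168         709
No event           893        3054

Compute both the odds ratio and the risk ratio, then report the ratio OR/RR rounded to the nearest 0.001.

1.873

Reading the table with exposure as columns: a = 1168 (Subsidy, case), b = 893 (Subsidy, non-case), c = 709 (No subsidy, case), d = 3054.
OR = (1168·3054)/(893·709) = 3567072/633137 = 5.63397
Risk in exposed = 1168/2061 = 0.56672; risk in unexposed = 709/3763 = 0.18841; RR = 3.00783
OR/RR = 5.63397 / 3.00783 = 1.87310
The outcome is not rare, so the OR lies further from 1 than the RR.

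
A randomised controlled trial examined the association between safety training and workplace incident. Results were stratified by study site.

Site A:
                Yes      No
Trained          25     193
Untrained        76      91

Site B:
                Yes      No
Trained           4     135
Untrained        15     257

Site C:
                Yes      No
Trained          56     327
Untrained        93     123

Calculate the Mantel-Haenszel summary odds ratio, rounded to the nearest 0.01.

OR_MH = Σ(aᵢdᵢ/nᵢ) / Σ(bᵢcᵢ/nᵢ), where nᵢ is the stratum total.
Stratum 1 (Site A): n = 385; a·d/n = 25·91/385 = 5.9091; b·c/n = 193·76/385 = 38.0987
Stratum 2 (Site B): n = 411; a·d/n = 4·257/411 = 2.5012; b·c/n = 135·15/411 = 4.9270
Stratum 3 (Site C): n = 599; a·d/n = 56·123/599 = 11.4992; b·c/n = 327·93/599 = 50.7696
OR_MH = (5.9091 + 2.5012 + 11.4992) / (38.0987 + 4.9270 + 50.7696) = 19.9095 / 93.7953 = 0.21227

0.21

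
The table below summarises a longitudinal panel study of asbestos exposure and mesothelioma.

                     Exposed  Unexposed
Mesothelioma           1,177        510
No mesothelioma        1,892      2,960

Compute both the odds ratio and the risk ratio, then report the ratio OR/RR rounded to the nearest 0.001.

1.384

Reading the table with exposure as columns: a = 1177 (Exposed, case), b = 1892 (Exposed, non-case), c = 510 (Unexposed, case), d = 2960.
OR = (1177·2960)/(1892·510) = 3483920/964920 = 3.61058
Risk in exposed = 1177/3069 = 0.38351; risk in unexposed = 510/3470 = 0.14697; RR = 2.60939
OR/RR = 3.61058 / 2.60939 = 1.38369
The outcome is not rare, so the OR lies further from 1 than the RR.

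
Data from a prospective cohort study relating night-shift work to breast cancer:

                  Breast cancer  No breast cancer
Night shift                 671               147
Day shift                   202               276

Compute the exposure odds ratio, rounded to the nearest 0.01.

6.24

Cells: a = 671, b = 147, c = 202, d = 276.
OR = (a·d)/(b·c) = (671 × 276) / (147 × 202) = 185196 / 29694 = 6.23682
The odds of breast cancer are about 6.24 times as high in the night shift group.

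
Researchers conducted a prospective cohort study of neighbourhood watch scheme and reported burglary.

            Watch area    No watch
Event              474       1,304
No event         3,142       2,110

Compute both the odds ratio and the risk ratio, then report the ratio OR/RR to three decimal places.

Reading the table with exposure as columns: a = 474 (Watch area, case), b = 3142 (Watch area, non-case), c = 1304 (No watch, case), d = 2110.
OR = (474·2110)/(3142·1304) = 1000140/4097168 = 0.24411
Risk in exposed = 474/3616 = 0.13108; risk in unexposed = 1304/3414 = 0.38196; RR = 0.34319
OR/RR = 0.24411 / 0.34319 = 0.71128
The outcome is not rare, so the OR lies further from 1 than the RR.

0.711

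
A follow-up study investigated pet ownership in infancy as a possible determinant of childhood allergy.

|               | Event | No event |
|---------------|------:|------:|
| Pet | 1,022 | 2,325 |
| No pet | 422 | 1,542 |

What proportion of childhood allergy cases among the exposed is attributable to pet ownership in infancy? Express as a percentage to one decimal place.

Cells: a = 1022, b = 2325, c = 422, d = 1542.
Risk in exposed = 1022/3347 = 0.30535; risk in unexposed = 422/1964 = 0.21487.
RR = 0.30535/0.21487 = 1.42110
AR% = (RR − 1)/RR × 100 = (1.42110 − 1)/1.42110 × 100 = 29.6319%

29.6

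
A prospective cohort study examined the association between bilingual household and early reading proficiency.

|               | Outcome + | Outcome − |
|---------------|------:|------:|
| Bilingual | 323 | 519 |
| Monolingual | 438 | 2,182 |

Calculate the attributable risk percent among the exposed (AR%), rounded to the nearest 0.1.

56.4

Cells: a = 323, b = 519, c = 438, d = 2182.
Risk in exposed = 323/842 = 0.38361; risk in unexposed = 438/2620 = 0.16718.
RR = 0.38361/0.16718 = 2.29466
AR% = (RR − 1)/RR × 100 = (2.29466 − 1)/2.29466 × 100 = 56.4205%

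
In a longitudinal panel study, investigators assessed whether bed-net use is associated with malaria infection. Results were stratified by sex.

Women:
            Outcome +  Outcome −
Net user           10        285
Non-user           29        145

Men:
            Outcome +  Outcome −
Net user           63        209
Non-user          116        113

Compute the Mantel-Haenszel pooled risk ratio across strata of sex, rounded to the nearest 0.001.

RR_MH = Σ(aᵢ·n₀ᵢ/nᵢ) / Σ(cᵢ·n₁ᵢ/nᵢ), with n₁ᵢ = aᵢ+bᵢ (exposed), n₀ᵢ = cᵢ+dᵢ (unexposed), nᵢ = n₁ᵢ+n₀ᵢ.
Stratum 1 (Women): n₁ = 295, n₀ = 174, n = 469; a·n₀/n = 10·174/469 = 3.7100; c·n₁/n = 29·295/469 = 18.2409
Stratum 2 (Men): n₁ = 272, n₀ = 229, n = 501; a·n₀/n = 63·229/501 = 28.7964; c·n₁/n = 116·272/501 = 62.9780
RR_MH = (3.7100 + 28.7964) / (18.2409 + 62.9780) = 32.5064 / 81.2190 = 0.40023

0.400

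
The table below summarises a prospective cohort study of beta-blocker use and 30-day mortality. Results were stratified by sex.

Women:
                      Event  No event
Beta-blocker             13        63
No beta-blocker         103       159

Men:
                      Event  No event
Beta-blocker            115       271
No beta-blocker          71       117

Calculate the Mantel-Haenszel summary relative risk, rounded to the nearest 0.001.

0.673

RR_MH = Σ(aᵢ·n₀ᵢ/nᵢ) / Σ(cᵢ·n₁ᵢ/nᵢ), with n₁ᵢ = aᵢ+bᵢ (exposed), n₀ᵢ = cᵢ+dᵢ (unexposed), nᵢ = n₁ᵢ+n₀ᵢ.
Stratum 1 (Women): n₁ = 76, n₀ = 262, n = 338; a·n₀/n = 13·262/338 = 10.0769; c·n₁/n = 103·76/338 = 23.1598
Stratum 2 (Men): n₁ = 386, n₀ = 188, n = 574; a·n₀/n = 115·188/574 = 37.6655; c·n₁/n = 71·386/574 = 47.7456
RR_MH = (10.0769 + 37.6655) / (23.1598 + 47.7456) = 47.7424 / 70.9054 = 0.67333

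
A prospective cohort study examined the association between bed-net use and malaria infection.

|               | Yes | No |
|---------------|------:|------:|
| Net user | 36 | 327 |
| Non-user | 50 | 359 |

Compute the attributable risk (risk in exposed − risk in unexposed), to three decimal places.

Cells: a = 36, b = 327, c = 50, d = 359.
Risk in exposed = 36/363 = 0.099174; risk in unexposed = 50/409 = 0.122249.
Risk difference = 0.099174 − 0.122249 = -0.023076

-0.023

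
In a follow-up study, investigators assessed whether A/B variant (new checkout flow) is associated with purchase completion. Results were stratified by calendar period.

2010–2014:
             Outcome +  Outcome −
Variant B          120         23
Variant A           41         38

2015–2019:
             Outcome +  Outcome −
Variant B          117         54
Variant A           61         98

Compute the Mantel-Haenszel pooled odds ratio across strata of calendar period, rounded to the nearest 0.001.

3.885

OR_MH = Σ(aᵢdᵢ/nᵢ) / Σ(bᵢcᵢ/nᵢ), where nᵢ is the stratum total.
Stratum 1 (2010–2014): n = 222; a·d/n = 120·38/222 = 20.5405; b·c/n = 23·41/222 = 4.2477
Stratum 2 (2015–2019): n = 330; a·d/n = 117·98/330 = 34.7455; b·c/n = 54·61/330 = 9.9818
OR_MH = (20.5405 + 34.7455) / (4.2477 + 9.9818) = 55.2860 / 14.2296 = 3.88529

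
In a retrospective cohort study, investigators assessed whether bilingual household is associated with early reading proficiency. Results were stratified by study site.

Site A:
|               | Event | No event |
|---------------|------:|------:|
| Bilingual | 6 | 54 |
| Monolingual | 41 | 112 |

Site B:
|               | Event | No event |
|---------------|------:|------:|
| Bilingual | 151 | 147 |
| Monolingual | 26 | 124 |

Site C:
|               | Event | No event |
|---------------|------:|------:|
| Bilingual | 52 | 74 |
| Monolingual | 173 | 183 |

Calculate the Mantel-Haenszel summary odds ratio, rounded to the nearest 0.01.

1.42

OR_MH = Σ(aᵢdᵢ/nᵢ) / Σ(bᵢcᵢ/nᵢ), where nᵢ is the stratum total.
Stratum 1 (Site A): n = 213; a·d/n = 6·112/213 = 3.1549; b·c/n = 54·41/213 = 10.3944
Stratum 2 (Site B): n = 448; a·d/n = 151·124/448 = 41.7946; b·c/n = 147·26/448 = 8.5312
Stratum 3 (Site C): n = 482; a·d/n = 52·183/482 = 19.7427; b·c/n = 74·173/482 = 26.5602
OR_MH = (3.1549 + 41.7946 + 19.7427) / (10.3944 + 8.5312 + 26.5602) = 64.6923 / 45.4858 = 1.42225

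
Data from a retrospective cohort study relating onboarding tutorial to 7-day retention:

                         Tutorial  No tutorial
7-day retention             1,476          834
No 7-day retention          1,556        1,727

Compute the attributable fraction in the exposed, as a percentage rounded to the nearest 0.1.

Reading the table with exposure as columns: a = 1476 (Tutorial, case), b = 1556 (Tutorial, non-case), c = 834 (No tutorial, case), d = 1727.
Risk in exposed = 1476/3032 = 0.48681; risk in unexposed = 834/2561 = 0.32565.
RR = 0.48681/0.32565 = 1.49486
AR% = (RR − 1)/RR × 100 = (1.49486 − 1)/1.49486 × 100 = 33.1041%

33.1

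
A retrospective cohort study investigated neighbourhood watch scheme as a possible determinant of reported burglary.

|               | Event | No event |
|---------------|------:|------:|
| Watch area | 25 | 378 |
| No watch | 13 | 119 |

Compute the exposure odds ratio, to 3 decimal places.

Cells: a = 25, b = 378, c = 13, d = 119.
OR = (a·d)/(b·c) = (25 × 119) / (378 × 13) = 2975 / 4914 = 0.60541
Exposure is associated with lower odds of reported burglary (OR = 0.61 < 1).

0.605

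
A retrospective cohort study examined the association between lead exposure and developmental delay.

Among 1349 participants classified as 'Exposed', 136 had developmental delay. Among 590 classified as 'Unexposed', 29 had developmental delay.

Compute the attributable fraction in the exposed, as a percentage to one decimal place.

From the description: a = 136, b = 1213, c = 29, d = 561.
Risk in exposed = 136/1349 = 0.10082; risk in unexposed = 29/590 = 0.04915.
RR = 0.10082/0.04915 = 2.05107
AR% = (RR − 1)/RR × 100 = (2.05107 − 1)/2.05107 × 100 = 51.2450%

51.2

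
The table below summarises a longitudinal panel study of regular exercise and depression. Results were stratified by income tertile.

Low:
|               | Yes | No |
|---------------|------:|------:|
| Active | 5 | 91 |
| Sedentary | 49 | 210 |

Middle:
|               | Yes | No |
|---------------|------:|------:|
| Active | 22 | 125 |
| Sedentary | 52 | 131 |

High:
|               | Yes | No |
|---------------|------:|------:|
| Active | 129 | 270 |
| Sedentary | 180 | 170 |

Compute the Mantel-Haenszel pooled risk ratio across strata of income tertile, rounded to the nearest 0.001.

0.575

RR_MH = Σ(aᵢ·n₀ᵢ/nᵢ) / Σ(cᵢ·n₁ᵢ/nᵢ), with n₁ᵢ = aᵢ+bᵢ (exposed), n₀ᵢ = cᵢ+dᵢ (unexposed), nᵢ = n₁ᵢ+n₀ᵢ.
Stratum 1 (Low): n₁ = 96, n₀ = 259, n = 355; a·n₀/n = 5·259/355 = 3.6479; c·n₁/n = 49·96/355 = 13.2507
Stratum 2 (Middle): n₁ = 147, n₀ = 183, n = 330; a·n₀/n = 22·183/330 = 12.2000; c·n₁/n = 52·147/330 = 23.1636
Stratum 3 (High): n₁ = 399, n₀ = 350, n = 749; a·n₀/n = 129·350/749 = 60.2804; c·n₁/n = 180·399/749 = 95.8879
RR_MH = (3.6479 + 12.2000 + 60.2804) / (13.2507 + 23.1636 + 95.8879) = 76.1283 / 132.3022 = 0.57541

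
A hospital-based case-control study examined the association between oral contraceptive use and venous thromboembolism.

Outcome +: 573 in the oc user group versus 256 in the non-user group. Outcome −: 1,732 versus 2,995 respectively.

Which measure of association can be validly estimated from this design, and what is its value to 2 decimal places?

3.87

From the description: a = 573, b = 1732, c = 256, d = 2995.
This is a hospital-based case-control study: participants were sampled on outcome status, so risks in the source population cannot be estimated directly — relative risk is not valid here. The odds ratio is the appropriate measure.
OR = (a·d)/(b·c) = (573 × 2995) / (1732 × 256) = 1716135 / 443392 = 3.87047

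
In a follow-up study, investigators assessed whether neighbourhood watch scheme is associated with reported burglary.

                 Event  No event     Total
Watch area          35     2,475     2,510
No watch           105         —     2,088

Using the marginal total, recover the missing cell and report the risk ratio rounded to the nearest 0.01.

0.28

The missing cell is in the unexposed row: 2088 − 105 = 1983.
So a = 35, b = 2475, c = 105, d = 1983.
RR = [a/(a+b)] / [c/(c+d)] = (35/2510) / (105/2088) = 0.01394/0.05029 = 0.27729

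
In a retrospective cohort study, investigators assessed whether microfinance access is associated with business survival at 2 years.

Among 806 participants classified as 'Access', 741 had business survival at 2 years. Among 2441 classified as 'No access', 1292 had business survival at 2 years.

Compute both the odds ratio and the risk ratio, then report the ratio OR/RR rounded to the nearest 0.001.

5.837

From the description: a = 741, b = 65, c = 1292, d = 1149.
OR = (741·1149)/(65·1292) = 851409/83980 = 10.13824
Risk in exposed = 741/806 = 0.91935; risk in unexposed = 1292/2441 = 0.52929; RR = 1.73695
OR/RR = 10.13824 / 1.73695 = 5.83679
The outcome is not rare, so the OR lies further from 1 than the RR.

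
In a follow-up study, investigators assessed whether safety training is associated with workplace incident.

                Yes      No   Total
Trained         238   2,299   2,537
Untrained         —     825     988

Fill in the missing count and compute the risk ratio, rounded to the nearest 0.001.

0.569

The missing cell is in the unexposed row: 988 − 825 = 163.
So a = 238, b = 2299, c = 163, d = 825.
RR = [a/(a+b)] / [c/(c+d)] = (238/2537) / (163/988) = 0.09381/0.16498 = 0.56862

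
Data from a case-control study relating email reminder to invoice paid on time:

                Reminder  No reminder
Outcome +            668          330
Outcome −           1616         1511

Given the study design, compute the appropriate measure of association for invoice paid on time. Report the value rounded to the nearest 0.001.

1.893

Reading the table with exposure as columns: a = 668 (Reminder, case), b = 1616 (Reminder, non-case), c = 330 (No reminder, case), d = 1511.
This is a case-control study: participants were sampled on outcome status, so risks in the source population cannot be estimated directly — relative risk is not valid here. The odds ratio is the appropriate measure.
OR = (a·d)/(b·c) = (668 × 1511) / (1616 × 330) = 1009348 / 533280 = 1.89272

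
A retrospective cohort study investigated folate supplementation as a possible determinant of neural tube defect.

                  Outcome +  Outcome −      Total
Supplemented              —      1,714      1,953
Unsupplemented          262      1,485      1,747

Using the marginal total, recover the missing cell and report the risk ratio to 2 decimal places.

0.82

The missing cell is in the exposed row: 1953 − 1714 = 239.
So a = 239, b = 1714, c = 262, d = 1485.
RR = [a/(a+b)] / [c/(c+d)] = (239/1953) / (262/1747) = 0.12238/0.14997 = 0.81599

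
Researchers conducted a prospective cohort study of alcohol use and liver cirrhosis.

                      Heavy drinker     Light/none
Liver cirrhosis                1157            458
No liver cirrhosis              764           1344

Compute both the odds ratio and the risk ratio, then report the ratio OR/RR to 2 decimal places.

1.88

Reading the table with exposure as columns: a = 1157 (Heavy drinker, case), b = 764 (Heavy drinker, non-case), c = 458 (Light/none, case), d = 1344.
OR = (1157·1344)/(764·458) = 1555008/349912 = 4.44400
Risk in exposed = 1157/1921 = 0.60229; risk in unexposed = 458/1802 = 0.25416; RR = 2.36971
OR/RR = 4.44400 / 2.36971 = 1.87533
The outcome is not rare, so the OR lies further from 1 than the RR.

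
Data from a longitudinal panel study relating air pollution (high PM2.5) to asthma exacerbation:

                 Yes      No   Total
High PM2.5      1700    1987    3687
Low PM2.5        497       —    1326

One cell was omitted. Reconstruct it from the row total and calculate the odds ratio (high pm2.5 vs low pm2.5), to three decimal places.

The missing cell is in the unexposed row: 1326 − 497 = 829.
So a = 1700, b = 1987, c = 497, d = 829.
OR = (a·d)/(b·c) = (1700 × 829) / (1987 × 497) = 1409300 / 987539 = 1.42708

1.427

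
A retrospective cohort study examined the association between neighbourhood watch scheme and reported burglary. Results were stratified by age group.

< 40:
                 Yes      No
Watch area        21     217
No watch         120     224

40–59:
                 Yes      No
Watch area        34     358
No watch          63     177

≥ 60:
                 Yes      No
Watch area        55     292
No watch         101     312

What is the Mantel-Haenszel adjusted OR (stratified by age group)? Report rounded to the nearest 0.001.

OR_MH = Σ(aᵢdᵢ/nᵢ) / Σ(bᵢcᵢ/nᵢ), where nᵢ is the stratum total.
Stratum 1 (< 40): n = 582; a·d/n = 21·224/582 = 8.0825; b·c/n = 217·120/582 = 44.7423
Stratum 2 (40–59): n = 632; a·d/n = 34·177/632 = 9.5222; b·c/n = 358·63/632 = 35.6867
Stratum 3 (≥ 60): n = 760; a·d/n = 55·312/760 = 22.5789; b·c/n = 292·101/760 = 38.8053
OR_MH = (8.0825 + 9.5222 + 22.5789) / (44.7423 + 35.6867 + 38.8053) = 40.1836 / 119.2342 = 0.33701

0.337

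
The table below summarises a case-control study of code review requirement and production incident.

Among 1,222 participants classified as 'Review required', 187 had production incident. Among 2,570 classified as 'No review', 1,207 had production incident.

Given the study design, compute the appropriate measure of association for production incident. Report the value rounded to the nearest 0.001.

0.204

From the description: a = 187, b = 1035, c = 1207, d = 1363.
This is a case-control study: participants were sampled on outcome status, so risks in the source population cannot be estimated directly — relative risk is not valid here. The odds ratio is the appropriate measure.
OR = (a·d)/(b·c) = (187 × 1363) / (1035 × 1207) = 254881 / 1249245 = 0.20403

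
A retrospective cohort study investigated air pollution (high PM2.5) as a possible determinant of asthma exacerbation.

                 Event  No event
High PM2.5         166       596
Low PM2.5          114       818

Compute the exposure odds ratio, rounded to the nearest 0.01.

2.00

Cells: a = 166, b = 596, c = 114, d = 818.
OR = (a·d)/(b·c) = (166 × 818) / (596 × 114) = 135788 / 67944 = 1.99853
The odds of asthma exacerbation are about 2.00 times as high in the high pm2.5 group.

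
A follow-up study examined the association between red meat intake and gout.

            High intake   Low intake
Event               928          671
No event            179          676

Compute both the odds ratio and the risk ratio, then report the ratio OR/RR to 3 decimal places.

Reading the table with exposure as columns: a = 928 (High intake, case), b = 179 (High intake, non-case), c = 671 (Low intake, case), d = 676.
OR = (928·676)/(179·671) = 627328/120109 = 5.22299
Risk in exposed = 928/1107 = 0.83830; risk in unexposed = 671/1347 = 0.49814; RR = 1.68285
OR/RR = 5.22299 / 1.68285 = 3.10366
The outcome is not rare, so the OR lies further from 1 than the RR.

3.104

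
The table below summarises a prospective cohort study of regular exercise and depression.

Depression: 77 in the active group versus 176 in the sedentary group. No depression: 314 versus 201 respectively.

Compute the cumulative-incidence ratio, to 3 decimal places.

From the description: a = 77, b = 314, c = 176, d = 201.
Risk in exposed = 77/391 = 0.19693; risk in unexposed = 176/377 = 0.46684.
RR = 0.19693 / 0.46684 = 0.42184
The risk is 58% lower among the exposed than among the unexposed.

0.422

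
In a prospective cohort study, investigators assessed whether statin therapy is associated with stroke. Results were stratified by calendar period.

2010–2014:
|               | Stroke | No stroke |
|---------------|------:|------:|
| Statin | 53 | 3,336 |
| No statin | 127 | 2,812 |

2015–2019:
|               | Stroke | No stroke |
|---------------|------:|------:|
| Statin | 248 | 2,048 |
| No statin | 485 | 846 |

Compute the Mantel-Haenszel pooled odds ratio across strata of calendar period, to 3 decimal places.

OR_MH = Σ(aᵢdᵢ/nᵢ) / Σ(bᵢcᵢ/nᵢ), where nᵢ is the stratum total.
Stratum 1 (2010–2014): n = 6328; a·d/n = 53·2812/6328 = 23.5518; b·c/n = 3336·127/6328 = 66.9520
Stratum 2 (2015–2019): n = 3627; a·d/n = 248·846/3627 = 57.8462; b·c/n = 2048·485/3627 = 273.8572
OR_MH = (23.5518 + 57.8462) / (66.9520 + 273.8572) = 81.3980 / 340.8091 = 0.23884

0.239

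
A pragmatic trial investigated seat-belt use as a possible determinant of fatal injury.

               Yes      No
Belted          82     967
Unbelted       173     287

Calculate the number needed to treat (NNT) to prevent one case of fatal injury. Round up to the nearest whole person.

4

Risk in treated group = 82/1049 = 0.07817; risk in control = 173/460 = 0.37609.
Absolute risk reduction = 0.37609 − 0.07817 = 0.29792
NNT = 1 / ARR = 1 / 0.29792 = 3.357 → round up → 4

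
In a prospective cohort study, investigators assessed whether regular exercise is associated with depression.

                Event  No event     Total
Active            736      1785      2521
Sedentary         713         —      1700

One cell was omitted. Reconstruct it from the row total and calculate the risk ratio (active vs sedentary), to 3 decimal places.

0.696

The missing cell is in the unexposed row: 1700 − 713 = 987.
So a = 736, b = 1785, c = 713, d = 987.
RR = [a/(a+b)] / [c/(c+d)] = (736/2521) / (713/1700) = 0.29195/0.41941 = 0.69609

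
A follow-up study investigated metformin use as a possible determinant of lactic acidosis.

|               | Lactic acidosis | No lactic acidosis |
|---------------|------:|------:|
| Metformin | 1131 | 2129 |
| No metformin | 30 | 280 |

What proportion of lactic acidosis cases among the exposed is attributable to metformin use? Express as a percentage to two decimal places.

72.11

Cells: a = 1131, b = 2129, c = 30, d = 280.
Risk in exposed = 1131/3260 = 0.34693; risk in unexposed = 30/310 = 0.09677.
RR = 0.34693/0.09677 = 3.58497
AR% = (RR − 1)/RR × 100 = (3.58497 − 1)/3.58497 × 100 = 72.1058%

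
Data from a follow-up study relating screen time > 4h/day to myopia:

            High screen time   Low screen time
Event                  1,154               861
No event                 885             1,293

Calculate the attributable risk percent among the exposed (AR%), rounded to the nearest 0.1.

Reading the table with exposure as columns: a = 1154 (High screen time, case), b = 885 (High screen time, non-case), c = 861 (Low screen time, case), d = 1293.
Risk in exposed = 1154/2039 = 0.56596; risk in unexposed = 861/2154 = 0.39972.
RR = 0.56596/0.39972 = 1.41590
AR% = (RR − 1)/RR × 100 = (1.41590 − 1)/1.41590 × 100 = 29.3733%

29.4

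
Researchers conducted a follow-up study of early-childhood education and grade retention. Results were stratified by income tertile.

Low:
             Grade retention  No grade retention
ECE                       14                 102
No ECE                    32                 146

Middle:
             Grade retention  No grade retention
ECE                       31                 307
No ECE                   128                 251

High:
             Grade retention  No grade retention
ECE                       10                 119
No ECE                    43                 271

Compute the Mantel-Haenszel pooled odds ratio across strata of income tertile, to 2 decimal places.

OR_MH = Σ(aᵢdᵢ/nᵢ) / Σ(bᵢcᵢ/nᵢ), where nᵢ is the stratum total.
Stratum 1 (Low): n = 294; a·d/n = 14·146/294 = 6.9524; b·c/n = 102·32/294 = 11.1020
Stratum 2 (Middle): n = 717; a·d/n = 31·251/717 = 10.8522; b·c/n = 307·128/717 = 54.8061
Stratum 3 (High): n = 443; a·d/n = 10·271/443 = 6.1174; b·c/n = 119·43/443 = 11.5508
OR_MH = (6.9524 + 10.8522 + 6.1174) / (11.1020 + 54.8061 + 11.5508) = 23.9219 / 77.4590 = 0.30883

0.31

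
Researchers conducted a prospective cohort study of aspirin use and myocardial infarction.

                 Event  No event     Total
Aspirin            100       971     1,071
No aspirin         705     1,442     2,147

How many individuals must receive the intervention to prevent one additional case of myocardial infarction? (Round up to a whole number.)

Risk in treated group = 100/1071 = 0.09337; risk in control = 705/2147 = 0.32837.
Absolute risk reduction = 0.32837 − 0.09337 = 0.23499
NNT = 1 / ARR = 1 / 0.23499 = 4.255 → round up → 5

5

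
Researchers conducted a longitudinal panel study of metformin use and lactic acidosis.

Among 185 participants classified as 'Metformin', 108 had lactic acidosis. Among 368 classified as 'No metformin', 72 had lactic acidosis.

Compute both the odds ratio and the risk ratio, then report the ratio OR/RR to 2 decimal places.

From the description: a = 108, b = 77, c = 72, d = 296.
OR = (108·296)/(77·72) = 31968/5544 = 5.76623
Risk in exposed = 108/185 = 0.58378; risk in unexposed = 72/368 = 0.19565; RR = 2.98378
OR/RR = 5.76623 / 2.98378 = 1.93252
The outcome is not rare, so the OR lies further from 1 than the RR.

1.93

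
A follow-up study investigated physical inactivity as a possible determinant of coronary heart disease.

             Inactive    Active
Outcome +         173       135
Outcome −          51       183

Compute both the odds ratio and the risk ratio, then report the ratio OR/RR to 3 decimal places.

Reading the table with exposure as columns: a = 173 (Inactive, case), b = 51 (Inactive, non-case), c = 135 (Active, case), d = 183.
OR = (173·183)/(51·135) = 31659/6885 = 4.59826
Risk in exposed = 173/224 = 0.77232; risk in unexposed = 135/318 = 0.42453; RR = 1.81925
OR/RR = 4.59826 / 1.81925 = 2.52756
The outcome is not rare, so the OR lies further from 1 than the RR.

2.528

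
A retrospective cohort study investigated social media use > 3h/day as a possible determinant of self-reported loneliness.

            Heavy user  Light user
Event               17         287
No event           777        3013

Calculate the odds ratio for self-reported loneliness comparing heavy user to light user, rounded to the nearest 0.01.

0.23

Reading the table with exposure as columns: a = 17 (Heavy user, case), b = 777 (Heavy user, non-case), c = 287 (Light user, case), d = 3013.
OR = (a·d)/(b·c) = (17 × 3013) / (777 × 287) = 51221 / 222999 = 0.22969
Exposure is associated with lower odds of self-reported loneliness (OR = 0.23 < 1).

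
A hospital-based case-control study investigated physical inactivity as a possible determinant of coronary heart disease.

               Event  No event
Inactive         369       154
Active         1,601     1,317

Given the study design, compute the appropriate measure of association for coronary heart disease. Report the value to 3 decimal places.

1.971

Cells: a = 369, b = 154, c = 1601, d = 1317.
This is a hospital-based case-control study: participants were sampled on outcome status, so risks in the source population cannot be estimated directly — relative risk is not valid here. The odds ratio is the appropriate measure.
OR = (a·d)/(b·c) = (369 × 1317) / (154 × 1601) = 485973 / 246554 = 1.97106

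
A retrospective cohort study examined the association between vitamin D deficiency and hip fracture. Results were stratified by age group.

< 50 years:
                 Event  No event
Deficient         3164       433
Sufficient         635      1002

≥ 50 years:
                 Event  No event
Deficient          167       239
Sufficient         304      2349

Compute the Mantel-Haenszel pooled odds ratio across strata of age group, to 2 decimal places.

9.62

OR_MH = Σ(aᵢdᵢ/nᵢ) / Σ(bᵢcᵢ/nᵢ), where nᵢ is the stratum total.
Stratum 1 (< 50 years): n = 5234; a·d/n = 3164·1002/5234 = 605.7180; b·c/n = 433·635/5234 = 52.5325
Stratum 2 (≥ 50 years): n = 3059; a·d/n = 167·2349/3059 = 128.2390; b·c/n = 239·304/3059 = 23.7516
OR_MH = (605.7180 + 128.2390) / (52.5325 + 23.7516) = 733.9570 / 76.2840 = 9.62137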